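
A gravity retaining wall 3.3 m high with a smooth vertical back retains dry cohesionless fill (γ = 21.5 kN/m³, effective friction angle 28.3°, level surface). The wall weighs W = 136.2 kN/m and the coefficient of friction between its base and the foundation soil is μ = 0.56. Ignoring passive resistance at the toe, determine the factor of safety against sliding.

K_a = tan²(45° − 28.3°/2) = 0.3568.
P_a = ½K_aγH² = 0.5×0.3568×21.5×3.3² = 41.77 kN/m, acting at H/3 = 1.100 m above the base.
FS_sliding = μW / P_a = 0.56×136.2 / 41.77 = 1.826.

1.83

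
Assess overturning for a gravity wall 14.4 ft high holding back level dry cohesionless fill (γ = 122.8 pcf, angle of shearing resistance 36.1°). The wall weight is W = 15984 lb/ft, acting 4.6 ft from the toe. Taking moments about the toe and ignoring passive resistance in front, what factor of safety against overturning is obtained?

K_a = tan²(45° − 36.1°/2) = 0.2585.
P_a = ½K_aγH² = 0.5×0.2585×122.8×14.4² = 3291 lb/ft, acting at H/3 = 4.800 ft above the base.
Overturning moment M_o = P_a × H/3 = 3291 × 4.800 = 15800.
Resisting moment M_r = W × 4.6 = 15984 × 4.6 = 73530.
FS_overturning = M_r/M_o = 73530/15800 = 4.654.

4.65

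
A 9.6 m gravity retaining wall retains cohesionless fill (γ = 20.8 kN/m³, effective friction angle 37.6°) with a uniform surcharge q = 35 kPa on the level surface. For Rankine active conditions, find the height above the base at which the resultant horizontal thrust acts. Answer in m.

K_a = 0.2421.
Triangular part P₁ = ½K_aγH² = 232.1 at H/3 = 3.200 m; rectangular part P₂ = K_a q H = 81.35 at H/2 = 4.800 m.
ȳ = (P₁·3.200 + P₂·4.800)/(P₁+P₂) = 3.615 m.

3.62 m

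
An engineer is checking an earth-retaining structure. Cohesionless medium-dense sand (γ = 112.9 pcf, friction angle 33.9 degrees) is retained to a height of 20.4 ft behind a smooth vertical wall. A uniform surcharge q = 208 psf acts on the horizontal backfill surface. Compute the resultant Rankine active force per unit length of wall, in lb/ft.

7870 lb/ft

K_a = tan²(45° − φ/2) = 0.2839.
Soil triangle: ½ K_a γ H² = 0.5×0.2839×112.9×20.4² = 6670 lb/ft.
Surcharge rectangle: K_a q H = 0.2839×208×20.4 = 1205 lb/ft.
Total = 6670 + 1205 = 7874 lb/ft.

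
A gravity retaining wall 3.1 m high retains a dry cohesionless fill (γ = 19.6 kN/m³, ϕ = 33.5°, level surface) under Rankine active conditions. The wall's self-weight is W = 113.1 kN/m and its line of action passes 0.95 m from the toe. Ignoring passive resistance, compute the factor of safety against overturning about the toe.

3.82

K_a = tan²(45° − 33.5°/2) = 0.2887.
P_a = ½K_aγH² = 0.5×0.2887×19.6×3.1² = 27.19 kN/m, acting at H/3 = 1.033 m above the base.
Overturning moment M_o = P_a × H/3 = 27.19 × 1.033 = 28.10.
Resisting moment M_r = W × 0.95 = 113.1 × 0.95 = 107.4.
FS_overturning = M_r/M_o = 107.4/28.10 = 3.824.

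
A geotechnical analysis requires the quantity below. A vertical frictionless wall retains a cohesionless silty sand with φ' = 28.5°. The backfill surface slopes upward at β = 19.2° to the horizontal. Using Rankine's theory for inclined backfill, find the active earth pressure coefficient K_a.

K_a = cos β · (cos β − √(cos²β − cos²φ)) / (cos β + √(cos²β − cos²φ)).
cos β = 0.9444, cos φ = 0.8788, √(cos²β − cos²φ) = 0.3457.
K_a = 0.9444 × (0.9444 − 0.3457)/(0.9444 + 0.3457) = 0.4382.

0.438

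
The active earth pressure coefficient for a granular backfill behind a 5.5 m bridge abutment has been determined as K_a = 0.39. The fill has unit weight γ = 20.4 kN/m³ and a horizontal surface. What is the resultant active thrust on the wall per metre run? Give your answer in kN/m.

P = ½ K_a γ H² = 0.5 × 0.39 × 20.4 × 5.5² = 120.3 kN/m.

120 kN/m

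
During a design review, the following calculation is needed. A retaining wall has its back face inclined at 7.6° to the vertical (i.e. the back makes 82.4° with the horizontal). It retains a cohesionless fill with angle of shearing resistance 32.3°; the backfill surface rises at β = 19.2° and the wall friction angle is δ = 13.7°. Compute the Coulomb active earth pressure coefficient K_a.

0.445

K_a = sin²(α+φ) / [sin²α · sin(α−δ) · (1 + √{sin(φ+δ)sin(φ−β) / (sin(α−δ)sin(α+β))})²].
With α = 82.4°, φ = 32.3°, δ = 13.7°, β = 19.2°: K_a = 0.4455.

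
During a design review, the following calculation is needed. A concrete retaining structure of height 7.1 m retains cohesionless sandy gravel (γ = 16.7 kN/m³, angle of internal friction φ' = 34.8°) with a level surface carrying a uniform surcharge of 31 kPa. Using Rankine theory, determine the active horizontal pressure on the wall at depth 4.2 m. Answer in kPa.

27.6 kPa

K_a = (1 − sin φ)/(1 + sin φ) = 0.2733.
σ_v = γz + q = 16.7 × 4.2 + 31 = 101.1 kPa.
σ_h = K_a σ_v = 0.2733 × 101.1 = 27.64 kPa.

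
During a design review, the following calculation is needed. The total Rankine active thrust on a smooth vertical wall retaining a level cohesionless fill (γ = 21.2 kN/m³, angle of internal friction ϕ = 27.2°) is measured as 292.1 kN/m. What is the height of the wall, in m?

K_a = 0.3726. P_a = ½ K_a γ H² ⇒ H = √(2P_a/(K_a γ)).
H = √(2×292.1/(0.3726×21.2)) = 8.600 m.

8.60 m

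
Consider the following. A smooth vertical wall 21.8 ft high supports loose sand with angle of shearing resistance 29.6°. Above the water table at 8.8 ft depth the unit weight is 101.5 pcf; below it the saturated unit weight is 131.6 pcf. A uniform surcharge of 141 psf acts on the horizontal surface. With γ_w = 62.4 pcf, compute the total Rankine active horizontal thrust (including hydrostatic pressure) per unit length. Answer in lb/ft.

13600 lb/ft

K_a = tan²(45° − φ/2) = 0.3387.
γ' = 131.6 − 62.4 = 69.20 pcf. h₂ = H − d_w = 13.0 ft.
σ'_h: at surface K_a·q = 47.76; at WT K_a(q+γd_w) = 350.3; at base K_a(q+γd_w+γ'h₂) = 655.1 psf.
P₁ = ½(47.76+350.3)×8.8 = 1752; P₂ = ½(350.3+655.1)×13.0 = 6535; P_w = ½γ_w h₂² = 5273.
Total = 1752+6535+5273 = 13560 lb/ft.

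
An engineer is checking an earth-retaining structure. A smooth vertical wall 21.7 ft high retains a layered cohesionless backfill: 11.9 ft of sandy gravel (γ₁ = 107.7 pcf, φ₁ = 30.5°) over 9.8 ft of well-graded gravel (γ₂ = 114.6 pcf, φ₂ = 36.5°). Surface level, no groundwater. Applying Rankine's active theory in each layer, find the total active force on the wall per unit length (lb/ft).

7080 lb/ft

K_a1 = tan²(45°−30.5°/2) = 0.3267; K_a2 = tan²(45°−36.5°/2) = 0.2541.
Layer 1: σ at base = K_a1 γ₁ h₁ = 418.7 psf; P₁ = ½×418.7×11.9 = 2491.
Layer 2: σ_v at top = γ₁h₁ = 1282; σ_h top = K_a2×1282 = 325.6; σ_h base = K_a2×(1282+114.6×9.8) = 610.9.
P₂ = ½(325.6+610.9)×9.8 = 4589. Total P_a = 2491+4589 = 7080 lb/ft.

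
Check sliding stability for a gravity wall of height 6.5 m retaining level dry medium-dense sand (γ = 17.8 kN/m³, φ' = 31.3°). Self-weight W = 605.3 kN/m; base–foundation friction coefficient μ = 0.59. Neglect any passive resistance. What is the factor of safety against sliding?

3.00

K_a = tan²(45° − 31.3°/2) = 0.3162.
P_a = ½K_aγH² = 0.5×0.3162×17.8×6.5² = 118.9 kN/m, acting at H/3 = 2.167 m above the base.
FS_sliding = μW / P_a = 0.59×605.3 / 118.9 = 3.004.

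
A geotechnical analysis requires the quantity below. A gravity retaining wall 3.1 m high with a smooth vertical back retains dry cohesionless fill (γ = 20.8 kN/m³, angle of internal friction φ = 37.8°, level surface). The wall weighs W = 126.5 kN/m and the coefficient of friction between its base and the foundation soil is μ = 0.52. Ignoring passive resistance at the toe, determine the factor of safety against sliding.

K_a = tan²(45° − 37.8°/2) = 0.2400.
P_a = ½K_aγH² = 0.5×0.2400×20.8×3.1² = 23.99 kN/m, acting at H/3 = 1.033 m above the base.
FS_sliding = μW / P_a = 0.52×126.5 / 23.99 = 2.742.

2.74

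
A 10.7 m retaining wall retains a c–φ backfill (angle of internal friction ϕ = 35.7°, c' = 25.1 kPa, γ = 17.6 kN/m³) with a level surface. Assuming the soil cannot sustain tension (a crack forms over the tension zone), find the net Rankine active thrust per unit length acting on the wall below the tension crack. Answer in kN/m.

K_a = 0.2630; √K_a = 0.5128.
Tension-crack depth z_c = 2c/(γ√K_a) = 2×25.1/(17.6×0.5128) = 5.562 m.
σ_a at base = K_a γ H − 2c√K_a = 0.2630×17.6×10.7 − 2×25.1×0.5128 = 23.78 kPa.
P_a = ½ × 23.78 × (H − z_c) = 0.5×23.78×5.138 = 61.10 kN/m.

61.1 kN/m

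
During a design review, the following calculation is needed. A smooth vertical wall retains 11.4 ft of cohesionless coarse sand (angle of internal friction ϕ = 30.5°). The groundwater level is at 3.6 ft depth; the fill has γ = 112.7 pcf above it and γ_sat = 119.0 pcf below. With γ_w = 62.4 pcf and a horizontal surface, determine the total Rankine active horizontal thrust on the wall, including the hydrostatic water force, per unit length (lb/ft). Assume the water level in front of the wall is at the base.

K_a = tan²(45° − φ/2) = 0.3267.
γ' = 119.0 − 62.4 = 56.60 pcf. Depth below WT = 7.8 ft.
σ'_h at WT = K_a γ d_w = 132.5 psf; at base = 132.5 + K_a γ' × 7.8 = 276.8 psf.
P₁ (0–3.6 ft) = ½×132.5×3.6 = 238.6. P₂ (3.6–11.4 ft) = ½(132.5+276.8)×7.8 = 1596.
P_w = ½ γ_w h₂² = 0.5×62.4×7.8² = 1898. Total = 238.6+1596+1898 = 3733 lb/ft.

3730 lb/ft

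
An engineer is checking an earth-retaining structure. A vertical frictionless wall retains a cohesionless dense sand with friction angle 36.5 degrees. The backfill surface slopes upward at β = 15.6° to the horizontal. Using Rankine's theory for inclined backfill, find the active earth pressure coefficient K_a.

K_a = cos β · (cos β − √(cos²β − cos²φ)) / (cos β + √(cos²β − cos²φ)).
cos β = 0.9632, cos φ = 0.8039, √(cos²β − cos²φ) = 0.5306.
K_a = 0.9632 × (0.9632 − 0.5306)/(0.9632 + 0.5306) = 0.2789.

0.279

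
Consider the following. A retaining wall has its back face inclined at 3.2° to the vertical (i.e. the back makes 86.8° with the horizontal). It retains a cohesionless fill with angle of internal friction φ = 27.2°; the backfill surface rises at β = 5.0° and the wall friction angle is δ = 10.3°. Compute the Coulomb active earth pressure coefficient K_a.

K_a = sin²(α+φ) / [sin²α · sin(α−δ) · (1 + √{sin(φ+δ)sin(φ−β) / (sin(α−δ)sin(α+β))})²].
With α = 86.8°, φ = 27.2°, δ = 10.3°, β = 5.0°: K_a = 0.3896.

0.390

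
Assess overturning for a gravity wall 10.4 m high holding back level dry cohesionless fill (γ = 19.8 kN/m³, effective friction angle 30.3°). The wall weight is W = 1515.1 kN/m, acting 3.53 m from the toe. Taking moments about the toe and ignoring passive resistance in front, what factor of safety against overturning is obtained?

K_a = tan²(45° − 30.3°/2) = 0.3293.
P_a = ½K_aγH² = 0.5×0.3293×19.8×10.4² = 352.6 kN/m, acting at H/3 = 3.467 m above the base.
Overturning moment M_o = P_a × H/3 = 352.6 × 3.467 = 1222.
Resisting moment M_r = W × 3.53 = 1515.1 × 3.53 = 5348.
FS_overturning = M_r/M_o = 5348/1222 = 4.375.

4.38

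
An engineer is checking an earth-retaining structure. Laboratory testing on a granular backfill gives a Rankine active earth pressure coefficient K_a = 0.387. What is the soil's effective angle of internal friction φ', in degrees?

26.2°

K_a = tan²(45° − φ/2) ⇒ 45° − φ/2 = arctan(√0.387) = 31.89°.
φ = 2(45° − 31.89°) = 26.23°.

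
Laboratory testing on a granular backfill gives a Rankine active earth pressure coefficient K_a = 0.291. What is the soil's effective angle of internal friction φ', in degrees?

33.3°

K_a = tan²(45° − φ/2) ⇒ 45° − φ/2 = arctan(√0.291) = 28.34°.
φ = 2(45° − 28.34°) = 33.31°.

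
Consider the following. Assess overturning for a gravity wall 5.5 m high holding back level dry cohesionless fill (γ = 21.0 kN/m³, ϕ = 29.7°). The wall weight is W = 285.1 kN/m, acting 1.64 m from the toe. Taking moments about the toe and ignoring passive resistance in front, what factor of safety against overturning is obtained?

2.38

K_a = tan²(45° − 29.7°/2) = 0.3374.
P_a = ½K_aγH² = 0.5×0.3374×21.0×5.5² = 107.2 kN/m, acting at H/3 = 1.833 m above the base.
Overturning moment M_o = P_a × H/3 = 107.2 × 1.833 = 196.5.
Resisting moment M_r = W × 1.64 = 285.1 × 1.64 = 467.6.
FS_overturning = M_r/M_o = 467.6/196.5 = 2.380.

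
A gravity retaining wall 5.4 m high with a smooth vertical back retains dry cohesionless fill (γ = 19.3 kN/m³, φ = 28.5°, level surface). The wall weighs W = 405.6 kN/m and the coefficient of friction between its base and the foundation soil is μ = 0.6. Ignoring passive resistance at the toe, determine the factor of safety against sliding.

K_a = tan²(45° − 28.5°/2) = 0.3540.
P_a = ½K_aγH² = 0.5×0.3540×19.3×5.4² = 99.60 kN/m, acting at H/3 = 1.800 m above the base.
FS_sliding = μW / P_a = 0.6×405.6 / 99.60 = 2.443.

2.44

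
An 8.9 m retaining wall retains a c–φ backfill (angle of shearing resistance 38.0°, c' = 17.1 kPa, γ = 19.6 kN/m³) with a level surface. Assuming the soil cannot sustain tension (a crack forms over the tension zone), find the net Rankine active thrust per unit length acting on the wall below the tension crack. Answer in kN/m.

66.0 kN/m

K_a = 0.2379; √K_a = 0.4877.
Tension-crack depth z_c = 2c/(γ√K_a) = 2×17.1/(19.6×0.4877) = 3.578 m.
σ_a at base = K_a γ H − 2c√K_a = 0.2379×19.6×8.9 − 2×17.1×0.4877 = 24.82 kPa.
P_a = ½ × 24.82 × (H − z_c) = 0.5×24.82×5.322 = 66.04 kN/m.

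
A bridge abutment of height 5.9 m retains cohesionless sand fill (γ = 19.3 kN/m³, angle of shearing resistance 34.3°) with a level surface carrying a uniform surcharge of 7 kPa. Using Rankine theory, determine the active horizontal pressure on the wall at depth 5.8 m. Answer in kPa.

33.2 kPa

K_a = (1 − sin φ)/(1 + sin φ) = 0.2792.
σ_v = γz + q = 19.3 × 5.8 + 7 = 118.9 kPa.
σ_h = K_a σ_v = 0.2792 × 118.9 = 33.20 kPa.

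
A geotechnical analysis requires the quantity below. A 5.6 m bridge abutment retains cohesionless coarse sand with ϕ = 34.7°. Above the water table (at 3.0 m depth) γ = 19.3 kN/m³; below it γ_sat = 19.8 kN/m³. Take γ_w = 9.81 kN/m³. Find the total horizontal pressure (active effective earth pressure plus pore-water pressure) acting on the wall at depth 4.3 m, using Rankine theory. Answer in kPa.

32.2 kPa

K_a = (1 − sin φ)/(1 + sin φ) = 0.2745.
γ' = 19.8 − 9.81 = 9.990 kN/m³.
Effective vertical stress at 4.3 m: σ'_v = 19.3×3.0 + 9.990×1.30 = 70.89 kPa.
σ'_h = K_a σ'_v = 0.2745 × 70.89 = 19.46 kPa; u = γ_w × 1.30 = 12.75 kPa.
Total σ_h = 19.46 + 12.75 = 32.21 kPa.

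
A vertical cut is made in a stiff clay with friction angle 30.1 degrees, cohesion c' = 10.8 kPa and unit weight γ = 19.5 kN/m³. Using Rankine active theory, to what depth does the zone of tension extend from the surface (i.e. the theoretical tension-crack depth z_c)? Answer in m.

1.92 m

K_a = tan²(45° − 30.1°/2) = 0.3320; √K_a = 0.5762.
The active pressure is zero where K_a γ z = 2c√K_a, so z_c = 2c/(γ√K_a) = 2×10.8/(19.5×0.5762) = 1.922 m.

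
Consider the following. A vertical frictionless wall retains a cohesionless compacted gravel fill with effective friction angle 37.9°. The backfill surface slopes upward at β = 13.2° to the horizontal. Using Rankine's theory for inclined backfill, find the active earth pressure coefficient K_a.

0.254

K_a = cos β · (cos β − √(cos²β − cos²φ)) / (cos β + √(cos²β − cos²φ)).
cos β = 0.9736, cos φ = 0.7891, √(cos²β − cos²φ) = 0.5703.
K_a = 0.9736 × (0.9736 − 0.5703)/(0.9736 + 0.5703) = 0.2543.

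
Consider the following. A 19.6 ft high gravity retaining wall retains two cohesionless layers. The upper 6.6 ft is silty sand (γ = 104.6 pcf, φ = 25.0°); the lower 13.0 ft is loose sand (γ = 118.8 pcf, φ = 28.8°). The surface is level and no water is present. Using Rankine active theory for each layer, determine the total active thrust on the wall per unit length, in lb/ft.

7570 lb/ft

K_a1 = tan²(45°−25.0°/2) = 0.4059; K_a2 = tan²(45°−28.8°/2) = 0.3498.
Layer 1: σ at base = K_a1 γ₁ h₁ = 280.2 psf; P₁ = ½×280.2×6.6 = 924.6.
Layer 2: σ_v at top = γ₁h₁ = 690.4; σ_h top = K_a2×690.4 = 241.5; σ_h base = K_a2×(690.4+118.8×13.0) = 781.6.
P₂ = ½(241.5+781.6)×13.0 = 6650. Total P_a = 924.6+6650 = 7575 lb/ft.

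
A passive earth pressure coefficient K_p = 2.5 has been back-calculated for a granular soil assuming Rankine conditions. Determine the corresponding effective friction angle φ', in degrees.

25.4°

K_p = (1+sin φ)/(1−sin φ) ⇒ sin φ = (K_p − 1)/(K_p + 1) = 0.4286.
φ = arcsin(0.4286) = 25.38°.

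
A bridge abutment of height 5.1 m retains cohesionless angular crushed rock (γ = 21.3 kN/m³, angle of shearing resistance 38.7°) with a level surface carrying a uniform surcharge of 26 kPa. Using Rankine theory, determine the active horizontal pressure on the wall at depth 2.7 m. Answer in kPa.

19.3 kPa

K_a = (1 − sin φ)/(1 + sin φ) = 0.2306.
σ_v = γz + q = 21.3 × 2.7 + 26 = 83.51 kPa.
σ_h = K_a σ_v = 0.2306 × 83.51 = 19.26 kPa.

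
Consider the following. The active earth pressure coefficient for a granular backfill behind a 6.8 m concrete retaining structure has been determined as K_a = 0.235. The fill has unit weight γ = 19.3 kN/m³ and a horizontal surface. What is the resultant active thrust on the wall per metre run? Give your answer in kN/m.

P = ½ K_a γ H² = 0.5 × 0.235 × 19.3 × 6.8² = 104.9 kN/m.

105 kN/m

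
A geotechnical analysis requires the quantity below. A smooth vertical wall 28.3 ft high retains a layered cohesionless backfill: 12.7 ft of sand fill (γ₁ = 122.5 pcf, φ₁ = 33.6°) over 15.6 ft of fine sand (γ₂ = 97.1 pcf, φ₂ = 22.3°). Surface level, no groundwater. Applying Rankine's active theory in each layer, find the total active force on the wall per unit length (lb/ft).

19100 lb/ft

K_a1 = tan²(45°−33.6°/2) = 0.2875; K_a2 = tan²(45°−22.3°/2) = 0.4498.
Layer 1: σ at base = K_a1 γ₁ h₁ = 447.3 psf; P₁ = ½×447.3×12.7 = 2840.
Layer 2: σ_v at top = γ₁h₁ = 1556; σ_h top = K_a2×1556 = 699.8; σ_h base = K_a2×(1556+97.1×15.6) = 1381.
P₂ = ½(699.8+1381)×15.6 = 16230. Total P_a = 2840+16230 = 19070 lb/ft.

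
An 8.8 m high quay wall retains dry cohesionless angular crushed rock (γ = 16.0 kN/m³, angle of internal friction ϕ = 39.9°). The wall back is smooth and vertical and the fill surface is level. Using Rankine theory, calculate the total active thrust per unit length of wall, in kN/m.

K_a = tan²(45° − φ/2) = 0.2184.
P_a = ½ K_a γ H² = 0.5 × 0.2184 × 16.0 × 8.8² = 135.3 kN/m.

135 kN/m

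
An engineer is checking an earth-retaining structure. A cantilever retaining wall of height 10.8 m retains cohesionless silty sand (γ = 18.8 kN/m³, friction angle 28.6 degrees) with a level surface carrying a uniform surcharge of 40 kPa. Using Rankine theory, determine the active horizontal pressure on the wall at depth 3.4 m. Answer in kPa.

K_a = (1 − sin φ)/(1 + sin φ) = 0.3525.
σ_v = γz + q = 18.8 × 3.4 + 40 = 103.9 kPa.
σ_h = K_a σ_v = 0.3525 × 103.9 = 36.64 kPa.

36.6 kPa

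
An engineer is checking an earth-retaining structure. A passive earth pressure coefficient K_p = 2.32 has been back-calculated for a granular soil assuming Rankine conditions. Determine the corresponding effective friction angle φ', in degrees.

23.4°

K_p = (1+sin φ)/(1−sin φ) ⇒ sin φ = (K_p − 1)/(K_p + 1) = 0.3976.
φ = arcsin(0.3976) = 23.43°.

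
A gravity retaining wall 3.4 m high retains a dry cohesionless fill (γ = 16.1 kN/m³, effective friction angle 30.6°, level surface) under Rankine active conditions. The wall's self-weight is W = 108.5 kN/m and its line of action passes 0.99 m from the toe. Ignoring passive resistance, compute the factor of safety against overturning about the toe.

3.13

K_a = tan²(45° − 30.6°/2) = 0.3253.
P_a = ½K_aγH² = 0.5×0.3253×16.1×3.4² = 30.28 kN/m, acting at H/3 = 1.133 m above the base.
Overturning moment M_o = P_a × H/3 = 30.28 × 1.133 = 34.31.
Resisting moment M_r = W × 0.99 = 108.5 × 0.99 = 107.4.
FS_overturning = M_r/M_o = 107.4/34.31 = 3.130.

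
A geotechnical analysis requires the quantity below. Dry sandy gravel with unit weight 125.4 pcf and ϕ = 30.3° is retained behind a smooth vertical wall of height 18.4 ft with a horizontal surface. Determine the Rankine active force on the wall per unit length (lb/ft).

6990 lb/ft

K_a = tan²(45° − φ/2) = 0.3293.
P_a = ½ K_a γ H² = 0.5 × 0.3293 × 125.4 × 18.4² = 6991 lb/ft.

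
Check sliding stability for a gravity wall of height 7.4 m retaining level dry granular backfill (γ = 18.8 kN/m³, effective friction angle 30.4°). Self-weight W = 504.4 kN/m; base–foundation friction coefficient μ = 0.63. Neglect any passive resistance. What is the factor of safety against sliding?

K_a = tan²(45° − 30.4°/2) = 0.3280.
P_a = ½K_aγH² = 0.5×0.3280×18.8×7.4² = 168.8 kN/m, acting at H/3 = 2.467 m above the base.
FS_sliding = μW / P_a = 0.63×504.4 / 168.8 = 1.882.

1.88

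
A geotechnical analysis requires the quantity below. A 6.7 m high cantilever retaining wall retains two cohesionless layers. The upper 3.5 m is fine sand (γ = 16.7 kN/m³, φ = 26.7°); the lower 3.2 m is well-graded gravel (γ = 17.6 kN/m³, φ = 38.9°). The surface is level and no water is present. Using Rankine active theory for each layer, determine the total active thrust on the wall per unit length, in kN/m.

102 kN/m

K_a1 = tan²(45°−26.7°/2) = 0.3800; K_a2 = tan²(45°−38.9°/2) = 0.2285.
Layer 1: σ at base = K_a1 γ₁ h₁ = 22.21 kPa; P₁ = ½×22.21×3.5 = 38.87.
Layer 2: σ_v at top = γ₁h₁ = 58.45; σ_h top = K_a2×58.45 = 13.36; σ_h base = K_a2×(58.45+17.6×3.2) = 26.23.
P₂ = ½(13.36+26.23)×3.2 = 63.34. Total P_a = 38.87+63.34 = 102.2 kN/m.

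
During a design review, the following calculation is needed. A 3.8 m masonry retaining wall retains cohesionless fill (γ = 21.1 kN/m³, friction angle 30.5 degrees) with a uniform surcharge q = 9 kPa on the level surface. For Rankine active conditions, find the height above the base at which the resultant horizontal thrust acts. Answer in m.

K_a = 0.3267.
Triangular part P₁ = ½K_aγH² = 49.76 at H/3 = 1.267 m; rectangular part P₂ = K_a q H = 11.17 at H/2 = 1.900 m.
ȳ = (P₁·1.267 + P₂·1.900)/(P₁+P₂) = 1.383 m.

1.38 m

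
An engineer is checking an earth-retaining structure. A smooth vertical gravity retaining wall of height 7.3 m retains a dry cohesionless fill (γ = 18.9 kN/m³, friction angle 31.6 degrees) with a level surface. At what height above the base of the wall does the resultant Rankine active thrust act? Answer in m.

2.43 m

K_a = 0.3123.
The pressure distribution is triangular, so the resultant acts at H/3 above the base = 7.3/3 = 2.433 m.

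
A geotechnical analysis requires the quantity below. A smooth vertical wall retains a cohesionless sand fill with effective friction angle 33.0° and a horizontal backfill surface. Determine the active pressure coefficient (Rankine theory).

0.295

K_a = tan²(45° − φ/2) = tan²(28.50°) = 0.2948.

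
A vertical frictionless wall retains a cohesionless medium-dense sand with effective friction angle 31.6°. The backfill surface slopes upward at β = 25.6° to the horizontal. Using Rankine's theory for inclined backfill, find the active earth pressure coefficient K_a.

0.456

K_a = cos β · (cos β − √(cos²β − cos²φ)) / (cos β + √(cos²β − cos²φ)).
cos β = 0.9018, cos φ = 0.8517, √(cos²β − cos²φ) = 0.2964.
K_a = 0.9018 × (0.9018 − 0.2964)/(0.9018 + 0.2964) = 0.4557.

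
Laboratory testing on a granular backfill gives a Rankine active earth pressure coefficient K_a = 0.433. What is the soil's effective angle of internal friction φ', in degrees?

K_a = tan²(45° − φ/2) ⇒ 45° − φ/2 = arctan(√0.433) = 33.35°.
φ = 2(45° − 33.35°) = 23.31°.

23.3°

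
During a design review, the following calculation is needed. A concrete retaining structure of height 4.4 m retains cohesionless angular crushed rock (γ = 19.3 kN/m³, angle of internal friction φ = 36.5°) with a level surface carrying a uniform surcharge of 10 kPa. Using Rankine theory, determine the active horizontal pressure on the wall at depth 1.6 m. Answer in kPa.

K_a = (1 − sin φ)/(1 + sin φ) = 0.2541.
σ_v = γz + q = 19.3 × 1.6 + 10 = 40.88 kPa.
σ_h = K_a σ_v = 0.2541 × 40.88 = 10.39 kPa.

10.4 kPa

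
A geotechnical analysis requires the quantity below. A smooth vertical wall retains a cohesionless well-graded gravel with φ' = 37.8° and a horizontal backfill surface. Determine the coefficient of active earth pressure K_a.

0.240

K_a = (1 − sin φ)/(1 + sin φ) = (1 − sin 37.8°)/(1 + sin 37.8°) = 0.2400.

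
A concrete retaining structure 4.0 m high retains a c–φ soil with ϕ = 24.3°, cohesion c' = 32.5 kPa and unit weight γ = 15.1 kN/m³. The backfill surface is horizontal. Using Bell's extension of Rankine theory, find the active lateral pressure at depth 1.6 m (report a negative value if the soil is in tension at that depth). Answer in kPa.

K_a = (1 − sin φ)/(1 + sin φ) = 0.4169.
σ_a = K_a γ z − 2c√K_a = 0.4169×15.1×1.6 − 2×32.5×0.6457 = -31.90 kPa.

-31.9 kPa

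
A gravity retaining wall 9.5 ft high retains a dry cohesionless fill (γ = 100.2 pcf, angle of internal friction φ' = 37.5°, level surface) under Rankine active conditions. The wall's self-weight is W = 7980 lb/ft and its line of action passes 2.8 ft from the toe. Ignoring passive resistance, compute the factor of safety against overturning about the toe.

K_a = tan²(45° − 37.5°/2) = 0.2432.
P_a = ½K_aγH² = 0.5×0.2432×100.2×9.5² = 1100 lb/ft, acting at H/3 = 3.167 ft above the base.
Overturning moment M_o = P_a × H/3 = 1100 × 3.167 = 3482.
Resisting moment M_r = W × 2.8 = 7980 × 2.8 = 22340.
FS_overturning = M_r/M_o = 22340/3482 = 6.417.

6.42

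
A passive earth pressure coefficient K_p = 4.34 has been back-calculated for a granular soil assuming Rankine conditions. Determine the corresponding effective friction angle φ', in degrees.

K_p = (1+sin φ)/(1−sin φ) ⇒ sin φ = (K_p − 1)/(K_p + 1) = 0.6255.
φ = arcsin(0.6255) = 38.72°.

38.7°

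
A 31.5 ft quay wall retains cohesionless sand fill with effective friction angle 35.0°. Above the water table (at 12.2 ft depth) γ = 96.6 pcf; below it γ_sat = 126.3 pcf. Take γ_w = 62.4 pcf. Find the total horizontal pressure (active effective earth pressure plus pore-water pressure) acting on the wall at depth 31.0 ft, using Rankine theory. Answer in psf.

1820 psf

K_a = (1 − sin φ)/(1 + sin φ) = 0.2710.
γ' = 126.3 − 62.4 = 63.90 pcf.
Effective vertical stress at 31.0 ft: σ'_v = 96.6×12.2 + 63.90×18.8 = 2380 psf.
σ'_h = K_a σ'_v = 0.2710 × 2380 = 644.9 psf; u = γ_w × 18.8 = 1173 psf.
Total σ_h = 644.9 + 1173 = 1818 psf.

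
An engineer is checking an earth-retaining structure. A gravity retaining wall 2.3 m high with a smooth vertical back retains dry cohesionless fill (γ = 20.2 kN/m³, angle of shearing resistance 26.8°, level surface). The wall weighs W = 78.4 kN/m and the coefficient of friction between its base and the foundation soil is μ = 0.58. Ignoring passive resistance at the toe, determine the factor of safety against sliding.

K_a = tan²(45° − 26.8°/2) = 0.3785.
P_a = ½K_aγH² = 0.5×0.3785×20.2×2.3² = 20.22 kN/m, acting at H/3 = 0.7667 m above the base.
FS_sliding = μW / P_a = 0.58×78.4 / 20.22 = 2.249.

2.25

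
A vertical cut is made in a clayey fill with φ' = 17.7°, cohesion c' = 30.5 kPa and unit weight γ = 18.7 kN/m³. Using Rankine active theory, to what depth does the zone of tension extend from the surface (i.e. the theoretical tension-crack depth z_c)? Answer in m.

K_a = tan²(45° − 17.7°/2) = 0.5337; √K_a = 0.7306.
The active pressure is zero where K_a γ z = 2c√K_a, so z_c = 2c/(γ√K_a) = 2×30.5/(18.7×0.7306) = 4.465 m.

4.47 m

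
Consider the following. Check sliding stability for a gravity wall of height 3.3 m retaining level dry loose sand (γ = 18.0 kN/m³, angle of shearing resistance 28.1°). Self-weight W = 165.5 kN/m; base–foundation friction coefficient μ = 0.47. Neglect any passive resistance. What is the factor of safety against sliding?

K_a = tan²(45° − 28.1°/2) = 0.3596.
P_a = ½K_aγH² = 0.5×0.3596×18.0×3.3² = 35.25 kN/m, acting at H/3 = 1.100 m above the base.
FS_sliding = μW / P_a = 0.47×165.5 / 35.25 = 2.207.

2.21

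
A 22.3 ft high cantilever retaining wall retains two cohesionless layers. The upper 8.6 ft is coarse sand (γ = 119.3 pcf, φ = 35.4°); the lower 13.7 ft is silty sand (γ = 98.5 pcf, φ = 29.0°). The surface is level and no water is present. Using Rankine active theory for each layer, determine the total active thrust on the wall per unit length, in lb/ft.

9260 lb/ft

K_a1 = tan²(45°−35.4°/2) = 0.2664; K_a2 = tan²(45°−29.0°/2) = 0.3470.
Layer 1: σ at base = K_a1 γ₁ h₁ = 273.3 psf; P₁ = ½×273.3×8.6 = 1175.
Layer 2: σ_v at top = γ₁h₁ = 1026; σ_h top = K_a2×1026 = 356.0; σ_h base = K_a2×(1026+98.5×13.7) = 824.2.
P₂ = ½(356.0+824.2)×13.7 = 8084. Total P_a = 1175+8084 = 9260 lb/ft.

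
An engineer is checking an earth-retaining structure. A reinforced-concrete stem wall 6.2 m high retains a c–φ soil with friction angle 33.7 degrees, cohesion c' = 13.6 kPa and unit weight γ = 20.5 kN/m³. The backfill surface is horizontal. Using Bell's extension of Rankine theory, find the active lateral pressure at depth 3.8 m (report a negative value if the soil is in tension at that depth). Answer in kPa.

7.75 kPa

K_a = (1 − sin φ)/(1 + sin φ) = 0.2863.
σ_a = K_a γ z − 2c√K_a = 0.2863×20.5×3.8 − 2×13.6×0.5351 = 7.749 kPa.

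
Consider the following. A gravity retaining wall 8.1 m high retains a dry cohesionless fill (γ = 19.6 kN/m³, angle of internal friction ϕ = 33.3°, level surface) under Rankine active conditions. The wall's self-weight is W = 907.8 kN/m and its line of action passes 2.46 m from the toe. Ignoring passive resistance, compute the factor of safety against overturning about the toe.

K_a = tan²(45° − 33.3°/2) = 0.2911.
P_a = ½K_aγH² = 0.5×0.2911×19.6×8.1² = 187.2 kN/m, acting at H/3 = 2.700 m above the base.
Overturning moment M_o = P_a × H/3 = 187.2 × 2.700 = 505.4.
Resisting moment M_r = W × 2.46 = 907.8 × 2.46 = 2233.
FS_overturning = M_r/M_o = 2233/505.4 = 4.418.

4.42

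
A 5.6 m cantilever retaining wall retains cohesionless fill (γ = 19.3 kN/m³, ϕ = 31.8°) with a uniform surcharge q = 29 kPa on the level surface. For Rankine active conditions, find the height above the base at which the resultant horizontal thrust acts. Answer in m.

2.19 m

K_a = 0.3098.
Triangular part P₁ = ½K_aγH² = 93.75 at H/3 = 1.867 m; rectangular part P₂ = K_a q H = 50.31 at H/2 = 2.800 m.
ȳ = (P₁·1.867 + P₂·2.800)/(P₁+P₂) = 2.193 m.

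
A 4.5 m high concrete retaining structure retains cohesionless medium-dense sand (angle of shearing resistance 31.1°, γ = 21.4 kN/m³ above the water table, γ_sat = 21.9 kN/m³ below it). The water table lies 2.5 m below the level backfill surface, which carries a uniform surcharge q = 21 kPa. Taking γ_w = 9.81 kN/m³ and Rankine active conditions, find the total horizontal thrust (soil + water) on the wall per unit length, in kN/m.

K_a = tan²(45° − φ/2) = 0.3188.
γ' = 21.9 − 9.81 = 12.09 kN/m³. h₂ = H − d_w = 2.0 m.
σ'_h: at surface K_a·q = 6.695; at WT K_a(q+γd_w) = 23.75; at base K_a(q+γd_w+γ'h₂) = 31.46 kPa.
P₁ = ½(6.695+23.75)×2.5 = 38.06; P₂ = ½(23.75+31.46)×2.0 = 55.21; P_w = ½γ_w h₂² = 19.62.
Total = 38.06+55.21+19.62 = 112.9 kN/m.

113 kN/m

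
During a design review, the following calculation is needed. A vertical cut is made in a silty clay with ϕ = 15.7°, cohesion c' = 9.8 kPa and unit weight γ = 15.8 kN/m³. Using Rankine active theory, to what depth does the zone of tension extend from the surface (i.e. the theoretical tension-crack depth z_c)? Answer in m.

1.64 m

K_a = tan²(45° − 15.7°/2) = 0.5741; √K_a = 0.7577.
The active pressure is zero where K_a γ z = 2c√K_a, so z_c = 2c/(γ√K_a) = 2×9.8/(15.8×0.7577) = 1.637 m.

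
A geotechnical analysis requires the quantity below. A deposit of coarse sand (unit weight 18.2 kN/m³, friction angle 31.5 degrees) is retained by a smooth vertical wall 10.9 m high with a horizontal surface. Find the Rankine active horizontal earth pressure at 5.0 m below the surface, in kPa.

28.5 kPa

K_a = (1 − sin φ)/(1 + sin φ) = 0.3136.
σ_h = K_a γ z = 0.3136 × 18.2 × 5.0 = 28.54 kPa.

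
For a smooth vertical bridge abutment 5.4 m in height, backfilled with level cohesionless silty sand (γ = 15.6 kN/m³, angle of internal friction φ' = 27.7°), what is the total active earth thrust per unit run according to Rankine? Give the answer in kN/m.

83.1 kN/m

K_a = tan²(45° − φ/2) = 0.3653.
P_a = ½ K_a γ H² = 0.5 × 0.3653 × 15.6 × 5.4² = 83.09 kN/m.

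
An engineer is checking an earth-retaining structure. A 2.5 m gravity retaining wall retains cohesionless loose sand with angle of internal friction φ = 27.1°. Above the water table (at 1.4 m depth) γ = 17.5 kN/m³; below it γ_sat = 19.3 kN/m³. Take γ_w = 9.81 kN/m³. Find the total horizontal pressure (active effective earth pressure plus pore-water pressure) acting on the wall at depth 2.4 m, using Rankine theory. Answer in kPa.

22.5 kPa

K_a = (1 − sin φ)/(1 + sin φ) = 0.3741.
γ' = 19.3 − 9.81 = 9.490 kN/m³.
Effective vertical stress at 2.4 m: σ'_v = 17.5×1.4 + 9.490×1.00 = 33.99 kPa.
σ'_h = K_a σ'_v = 0.3741 × 33.99 = 12.71 kPa; u = γ_w × 1.00 = 9.810 kPa.
Total σ_h = 12.71 + 9.810 = 22.52 kPa.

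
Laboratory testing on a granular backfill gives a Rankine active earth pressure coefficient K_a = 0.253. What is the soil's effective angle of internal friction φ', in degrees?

36.6°

K_a = tan²(45° − φ/2) ⇒ 45° − φ/2 = arctan(√0.253) = 26.70°.
φ = 2(45° − 26.70°) = 36.60°.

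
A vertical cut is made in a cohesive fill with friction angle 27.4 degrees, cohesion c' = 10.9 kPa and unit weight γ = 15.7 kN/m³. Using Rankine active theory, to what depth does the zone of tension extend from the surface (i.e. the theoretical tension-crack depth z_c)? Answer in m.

2.28 m

K_a = tan²(45° − 27.4°/2) = 0.3697; √K_a = 0.6080.
The active pressure is zero where K_a γ z = 2c√K_a, so z_c = 2c/(γ√K_a) = 2×10.9/(15.7×0.6080) = 2.284 m.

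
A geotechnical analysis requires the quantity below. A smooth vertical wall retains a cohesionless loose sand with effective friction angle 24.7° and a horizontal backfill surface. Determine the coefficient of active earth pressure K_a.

K_a = tan²(45° − φ/2) = tan²(32.65°) = 0.4106.

0.411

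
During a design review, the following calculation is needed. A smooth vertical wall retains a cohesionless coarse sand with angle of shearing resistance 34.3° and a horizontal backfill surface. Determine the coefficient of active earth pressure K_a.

K_a = tan²(45° − φ/2) = tan²(27.85°) = 0.2792.

0.279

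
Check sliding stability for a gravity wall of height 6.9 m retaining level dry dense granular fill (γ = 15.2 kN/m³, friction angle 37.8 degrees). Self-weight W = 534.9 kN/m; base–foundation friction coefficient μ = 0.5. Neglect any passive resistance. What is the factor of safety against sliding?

K_a = tan²(45° − 37.8°/2) = 0.2400.
P_a = ½K_aγH² = 0.5×0.2400×15.2×6.9² = 86.84 kN/m, acting at H/3 = 2.300 m above the base.
FS_sliding = μW / P_a = 0.5×534.9 / 86.84 = 3.080.

3.08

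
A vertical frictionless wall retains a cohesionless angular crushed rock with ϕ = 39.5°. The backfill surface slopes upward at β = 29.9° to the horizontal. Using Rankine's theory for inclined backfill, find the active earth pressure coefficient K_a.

0.324

K_a = cos β · (cos β − √(cos²β − cos²φ)) / (cos β + √(cos²β − cos²φ)).
cos β = 0.8669, cos φ = 0.7716, √(cos²β − cos²φ) = 0.3951.
K_a = 0.8669 × (0.8669 − 0.3951)/(0.8669 + 0.3951) = 0.3241.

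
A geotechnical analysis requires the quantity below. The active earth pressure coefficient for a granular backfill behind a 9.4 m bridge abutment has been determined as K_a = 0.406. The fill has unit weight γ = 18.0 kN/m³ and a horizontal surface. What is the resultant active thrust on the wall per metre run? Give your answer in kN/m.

P = ½ K_a γ H² = 0.5 × 0.406 × 18.0 × 9.4² = 322.9 kN/m.

323 kN/m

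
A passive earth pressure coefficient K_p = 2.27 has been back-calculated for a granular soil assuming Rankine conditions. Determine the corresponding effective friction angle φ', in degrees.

K_p = (1+sin φ)/(1−sin φ) ⇒ sin φ = (K_p − 1)/(K_p + 1) = 0.3884.
φ = arcsin(0.3884) = 22.85°.

22.9°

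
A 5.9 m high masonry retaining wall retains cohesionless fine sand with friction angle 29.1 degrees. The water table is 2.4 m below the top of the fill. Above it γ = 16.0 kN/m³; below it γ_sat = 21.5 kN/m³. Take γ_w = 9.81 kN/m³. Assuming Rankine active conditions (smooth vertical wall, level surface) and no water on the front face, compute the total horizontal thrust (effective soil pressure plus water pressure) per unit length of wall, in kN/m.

147 kN/m

K_a = tan²(45° − φ/2) = 0.3456.
γ' = 21.5 − 9.81 = 11.69 kN/m³. Depth below WT = 3.5 m.
σ'_h at WT = K_a γ d_w = 13.27 kPa; at base = 13.27 + K_a γ' × 3.5 = 27.41 kPa.
P₁ (0–2.4 m) = ½×13.27×2.4 = 15.92. P₂ (2.4–5.9 m) = ½(13.27+27.41)×3.5 = 71.19.
P_w = ½ γ_w h₂² = 0.5×9.81×3.5² = 60.09. Total = 15.92+71.19+60.09 = 147.2 kN/m.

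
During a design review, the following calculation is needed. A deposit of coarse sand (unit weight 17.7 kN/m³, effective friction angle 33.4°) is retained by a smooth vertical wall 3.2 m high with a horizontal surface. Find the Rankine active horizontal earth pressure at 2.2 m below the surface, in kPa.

11.3 kPa

K_a = (1 − sin φ)/(1 + sin φ) = 0.2899.
σ_h = K_a γ z = 0.2899 × 17.7 × 2.2 = 11.29 kPa.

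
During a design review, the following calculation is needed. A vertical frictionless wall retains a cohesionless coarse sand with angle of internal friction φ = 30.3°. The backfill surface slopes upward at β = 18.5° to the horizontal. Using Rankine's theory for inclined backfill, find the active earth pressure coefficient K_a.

K_a = cos β · (cos β − √(cos²β − cos²φ)) / (cos β + √(cos²β − cos²φ)).
cos β = 0.9483, cos φ = 0.8634, √(cos²β − cos²φ) = 0.3923.
K_a = 0.9483 × (0.9483 − 0.3923)/(0.9483 + 0.3923) = 0.3934.

0.393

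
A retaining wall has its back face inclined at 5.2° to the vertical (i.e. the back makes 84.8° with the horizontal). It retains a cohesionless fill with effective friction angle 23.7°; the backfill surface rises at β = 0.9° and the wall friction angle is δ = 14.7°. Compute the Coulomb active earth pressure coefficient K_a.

K_a = sin²(α+φ) / [sin²α · sin(α−δ) · (1 + √{sin(φ+δ)sin(φ−β) / (sin(α−δ)sin(α+β))})²].
With α = 84.8°, φ = 23.7°, δ = 14.7°, β = 0.9°: K_a = 0.4248.

0.425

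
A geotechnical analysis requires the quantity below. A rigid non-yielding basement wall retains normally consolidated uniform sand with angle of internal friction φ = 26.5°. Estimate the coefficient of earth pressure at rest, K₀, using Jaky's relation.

0.554

K₀ = 1 − sin φ' = 1 − sin 26.5° = 0.5538.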